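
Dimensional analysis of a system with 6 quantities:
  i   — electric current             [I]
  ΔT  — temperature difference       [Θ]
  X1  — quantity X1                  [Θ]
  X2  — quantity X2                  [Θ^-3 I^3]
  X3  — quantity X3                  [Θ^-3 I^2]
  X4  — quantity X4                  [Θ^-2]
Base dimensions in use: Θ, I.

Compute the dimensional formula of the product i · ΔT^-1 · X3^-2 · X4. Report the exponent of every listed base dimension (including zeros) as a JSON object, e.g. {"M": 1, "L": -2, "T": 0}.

Write exponents as rows Θ,I / cols i,ΔT,X1,X2,X3,X4:
  Θ: [ 0  1  1 -3 -3 -2]
  I: [ 1  0  0  3  2  0]
  [Θ]: (1)·0+(-1)·1+(-2)·-3+(1)·-2 = 3
  [I]: (1)·1+(-1)·0+(-2)·2+(1)·0 = -3
⇒ Θ^3 I^-3

{"Θ": 3, "I": -3}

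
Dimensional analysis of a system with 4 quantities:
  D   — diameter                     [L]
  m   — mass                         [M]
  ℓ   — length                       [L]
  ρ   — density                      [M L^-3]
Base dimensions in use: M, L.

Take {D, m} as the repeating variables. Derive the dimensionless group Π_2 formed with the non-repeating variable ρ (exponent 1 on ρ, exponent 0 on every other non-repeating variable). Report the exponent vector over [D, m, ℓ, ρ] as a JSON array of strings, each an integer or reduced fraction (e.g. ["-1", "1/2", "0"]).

Exponent matrix [M,L] × [D,m,ℓ,ρ]:
  M: [ 0  1  0  1]
  L: [ 1  0  1 -3]
Row reduction gives pivot columns D,m; rank = 2
Repeat: D,m; free: ℓ,ρ
RREF:
  r0: [   1    0    1   -3]
  r1: [   0    1    0    1]
Fix exponent of ρ at 1, ℓ at 0; solve each RREF row for its pivot's exponent:
  r0: exp(D) + (-3)·1 = 0 ⇒ exp(D) = 3
  r1: exp(m) + (1)·1 = 0 ⇒ exp(m) = -1
Π_2 = D^3 · m^-1 · ρ

["3", "-1", "0", "1"]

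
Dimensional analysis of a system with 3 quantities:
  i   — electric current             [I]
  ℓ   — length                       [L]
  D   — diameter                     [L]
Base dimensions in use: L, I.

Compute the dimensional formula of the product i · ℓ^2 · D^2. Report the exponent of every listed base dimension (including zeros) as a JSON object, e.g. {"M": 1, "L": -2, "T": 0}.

{"L": 4, "I": 1}

Dimensional matrix (L×I by i×ℓ×D):
  L: [ 0  1  1]
  I: [ 1  0  0]
  [L]: (1)·0+(2)·1+(2)·1 = 4
  [I]: (1)·1+(2)·0+(2)·0 = 1
⇒ L^4 I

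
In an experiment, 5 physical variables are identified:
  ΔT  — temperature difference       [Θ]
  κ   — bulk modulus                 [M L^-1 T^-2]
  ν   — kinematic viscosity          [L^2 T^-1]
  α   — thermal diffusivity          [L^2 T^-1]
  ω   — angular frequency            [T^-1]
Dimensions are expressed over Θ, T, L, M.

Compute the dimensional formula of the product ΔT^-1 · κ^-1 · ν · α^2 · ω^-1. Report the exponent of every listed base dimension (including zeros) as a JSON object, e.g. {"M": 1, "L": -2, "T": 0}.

Write exponents as rows Θ,T,L,M / cols ΔT,κ,ν,α,ω:
  Θ: [ 1  0  0  0  0]
  T: [ 0 -2 -1 -1 -1]
  L: [ 0 -1  2  2  0]
  M: [ 0  1  0  0  0]
  [Θ]: (-1)·1+(-1)·0+(1)·0+(2)·0+(-1)·0 = -1
  [T]: (-1)·0+(-1)·-2+(1)·-1+(2)·-1+(-1)·-1 = 0
  [L]: (-1)·0+(-1)·-1+(1)·2+(2)·2+(-1)·0 = 7
  [M]: (-1)·0+(-1)·1+(1)·0+(2)·0+(-1)·0 = -1
⇒ Θ^-1 L^7 M^-1

{"Θ": -1, "T": 0, "L": 7, "M": -1}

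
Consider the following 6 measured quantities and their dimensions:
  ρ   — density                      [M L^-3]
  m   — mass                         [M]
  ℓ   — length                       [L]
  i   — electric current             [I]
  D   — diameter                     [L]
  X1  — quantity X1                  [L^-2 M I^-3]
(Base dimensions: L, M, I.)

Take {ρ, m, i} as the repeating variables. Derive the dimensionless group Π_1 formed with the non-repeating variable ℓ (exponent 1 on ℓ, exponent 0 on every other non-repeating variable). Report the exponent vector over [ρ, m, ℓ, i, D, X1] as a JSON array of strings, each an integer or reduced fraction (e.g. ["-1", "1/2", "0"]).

["1/3", "-1/3", "1", "0", "0", "0"]

Exponent matrix [L,M,I] × [ρ,m,ℓ,i,D,X1]:
  L: [-3  0  1  0  1 -2]
  M: [ 1  1  0  0  0  1]
  I: [ 0  0  0  1  0 -3]
RREF → pivots at {ρ,m,i} ⇒ r = 3
Repeat: ρ,m,i; free: ℓ,D,X1
RREF:
  r0: [   1    0 -1/3    0 -1/3  2/3]
  r1: [   0    1  1/3    0  1/3  1/3]
  r2: [   0    0    0    1    0   -3]
Fix exponent of ℓ at 1, D at 0, X1 at 0; solve each RREF row for its pivot's exponent:
  r0: exp(ρ) + (-1/3)·1 = 0 ⇒ exp(ρ) = 1/3
  r1: exp(m) + (1/3)·1 = 0 ⇒ exp(m) = -1/3
  r2: exp(i) + (0)·1 = 0 ⇒ exp(i) = 0
Π_1 = ρ^(1/3) · m^(-1/3) · ℓ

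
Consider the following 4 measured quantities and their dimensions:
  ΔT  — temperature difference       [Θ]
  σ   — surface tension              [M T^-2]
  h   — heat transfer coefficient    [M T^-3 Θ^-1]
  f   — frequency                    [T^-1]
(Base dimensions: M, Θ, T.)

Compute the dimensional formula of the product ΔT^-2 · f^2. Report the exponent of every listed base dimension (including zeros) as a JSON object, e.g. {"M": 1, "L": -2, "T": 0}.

Exponent matrix [M,Θ,T] × [ΔT,σ,h,f]:
  M: [ 0  1  1  0]
  Θ: [ 1  0 -1  0]
  T: [ 0 -2 -3 -1]
  [M]: (-2)·0+(2)·0 = 0
  [Θ]: (-2)·1+(2)·0 = -2
  [T]: (-2)·0+(2)·-1 = -2
⇒ Θ^-2 T^-2

{"M": 0, "Θ": -2, "T": -2}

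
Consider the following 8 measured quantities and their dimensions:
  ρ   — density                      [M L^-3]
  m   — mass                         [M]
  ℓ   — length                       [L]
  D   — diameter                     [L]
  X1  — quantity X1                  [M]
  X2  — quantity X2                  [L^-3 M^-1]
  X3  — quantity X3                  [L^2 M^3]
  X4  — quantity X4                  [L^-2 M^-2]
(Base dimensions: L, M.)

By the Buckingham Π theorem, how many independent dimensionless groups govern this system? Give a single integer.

Dimensional matrix (L×M by ρ×m×ℓ×D×X1×X2×X3×X4):
  L: [-3  0  1  1  0 -3  2 -2]
  M: [ 1  1  0  0  1 -1  3 -2]
Echelon form has 2 nonzero rows (pivots: ρ,m)
n=8, r=2 ⇒ 6 dimensionless groups

6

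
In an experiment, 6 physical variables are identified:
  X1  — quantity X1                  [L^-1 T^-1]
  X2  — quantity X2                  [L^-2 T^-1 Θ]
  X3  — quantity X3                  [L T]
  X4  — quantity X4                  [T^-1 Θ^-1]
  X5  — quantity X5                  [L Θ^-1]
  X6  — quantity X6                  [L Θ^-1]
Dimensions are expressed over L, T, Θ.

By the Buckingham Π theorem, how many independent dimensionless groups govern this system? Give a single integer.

Dimensional matrix (L×T×Θ by X1×X2×X3×X4×X5×X6):
  L: [-1 -2  1  0  1  1]
  T: [-1 -1  1 -1  0  0]
  Θ: [ 0  1  0 -1 -1 -1]
Echelon form has 2 nonzero rows (pivots: X1,X2)
n=6, r=2 ⇒ 4 dimensionless groups

4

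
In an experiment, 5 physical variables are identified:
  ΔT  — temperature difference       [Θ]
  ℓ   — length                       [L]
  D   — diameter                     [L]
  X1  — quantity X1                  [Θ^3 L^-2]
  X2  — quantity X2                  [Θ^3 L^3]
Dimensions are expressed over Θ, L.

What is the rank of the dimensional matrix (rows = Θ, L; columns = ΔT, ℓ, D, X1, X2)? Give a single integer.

Exponent matrix [Θ,L] × [ΔT,ℓ,D,X1,X2]:
  Θ: [ 1  0  0  3  3]
  L: [ 0  1  1 -2  3]
Echelon form has 2 nonzero rows (pivots: ΔT,ℓ)

2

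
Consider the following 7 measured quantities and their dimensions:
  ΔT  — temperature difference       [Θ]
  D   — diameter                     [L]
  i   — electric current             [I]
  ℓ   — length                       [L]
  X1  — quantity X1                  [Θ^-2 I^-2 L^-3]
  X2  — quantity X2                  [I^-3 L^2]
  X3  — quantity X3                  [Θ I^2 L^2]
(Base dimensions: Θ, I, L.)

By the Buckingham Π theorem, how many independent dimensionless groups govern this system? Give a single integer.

Dimensional matrix (Θ×I×L by ΔT×D×i×ℓ×X1×X2×X3):
  Θ: [ 1  0  0  0 -2  0  1]
  I: [ 0  0  1  0 -2 -3  2]
  L: [ 0  1  0  1 -3  2  2]
Row reduction gives pivot columns ΔT,D,i; rank = 3
n=7, r=3 ⇒ 4 dimensionless groups

4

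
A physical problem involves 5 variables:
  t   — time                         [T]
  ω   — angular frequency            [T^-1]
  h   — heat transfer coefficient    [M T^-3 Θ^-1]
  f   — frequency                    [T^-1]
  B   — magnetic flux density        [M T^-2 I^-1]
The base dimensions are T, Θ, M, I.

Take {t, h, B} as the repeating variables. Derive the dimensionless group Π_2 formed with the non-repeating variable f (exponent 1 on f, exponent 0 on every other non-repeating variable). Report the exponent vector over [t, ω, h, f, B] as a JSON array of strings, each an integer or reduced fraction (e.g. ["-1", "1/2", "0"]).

["1", "0", "0", "1", "0"]

Write exponents as rows T,Θ,M,I / cols t,ω,h,f,B:
  T: [ 1 -1 -3 -1 -2]
  Θ: [ 0  0 -1  0  0]
  M: [ 0  0  1  0  1]
  I: [ 0  0  0  0 -1]
RREF → pivots at {t,h,B} ⇒ r = 3
Pivot set = {t,h,B}, free = {ω,f}
RREF:
  r0: [   1   -1    0   -1    0]
  r1: [   0    0    1    0    0]
  r2: [   0    0    0    0    1]
  r3: [   0    0    0    0    0]
Fix exponent of f at 1, ω at 0; solve each RREF row for its pivot's exponent:
  r0: exp(t) + (-1)·1 = 0 ⇒ exp(t) = 1
  r1: exp(h) + (0)·1 = 0 ⇒ exp(h) = 0
  r2: exp(B) + (0)·1 = 0 ⇒ exp(B) = 0
Π_2 = t · f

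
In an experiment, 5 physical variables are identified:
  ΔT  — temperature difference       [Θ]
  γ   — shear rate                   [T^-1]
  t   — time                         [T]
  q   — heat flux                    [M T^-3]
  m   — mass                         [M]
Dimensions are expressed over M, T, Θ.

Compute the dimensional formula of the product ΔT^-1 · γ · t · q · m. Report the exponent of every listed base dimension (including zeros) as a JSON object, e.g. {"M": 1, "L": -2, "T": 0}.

{"M": 2, "T": -3, "Θ": -1}

Write exponents as rows M,T,Θ / cols ΔT,γ,t,q,m:
  M: [ 0  0  0  1  1]
  T: [ 0 -1  1 -3  0]
  Θ: [ 1  0  0  0  0]
  [M]: (-1)·0+(1)·0+(1)·0+(1)·1+(1)·1 = 2
  [T]: (-1)·0+(1)·-1+(1)·1+(1)·-3+(1)·0 = -3
  [Θ]: (-1)·1+(1)·0+(1)·0+(1)·0+(1)·0 = -1
⇒ M^2 T^-3 Θ^-1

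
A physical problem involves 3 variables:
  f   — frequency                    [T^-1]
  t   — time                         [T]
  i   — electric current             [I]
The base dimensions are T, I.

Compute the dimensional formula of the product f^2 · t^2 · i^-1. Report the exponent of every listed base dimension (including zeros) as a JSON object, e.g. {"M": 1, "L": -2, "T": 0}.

{"T": 0, "I": -1}

Dimensional matrix (T×I by f×t×i):
  T: [-1  1  0]
  I: [ 0  0  1]
  [T]: (2)·-1+(2)·1+(-1)·0 = 0
  [I]: (2)·0+(2)·0+(-1)·1 = -1
⇒ I^-1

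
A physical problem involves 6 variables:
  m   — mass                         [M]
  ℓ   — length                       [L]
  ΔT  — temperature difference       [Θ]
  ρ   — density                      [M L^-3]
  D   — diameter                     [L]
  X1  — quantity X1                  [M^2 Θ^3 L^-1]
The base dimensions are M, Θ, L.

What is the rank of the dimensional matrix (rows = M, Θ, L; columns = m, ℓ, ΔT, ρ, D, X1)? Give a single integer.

Dimensional matrix (M×Θ×L by m×ℓ×ΔT×ρ×D×X1):
  M: [ 1  0  0  1  0  2]
  Θ: [ 0  0  1  0  0  3]
  L: [ 0  1  0 -3  1 -1]
RREF → pivots at {m,ℓ,ΔT} ⇒ r = 3

3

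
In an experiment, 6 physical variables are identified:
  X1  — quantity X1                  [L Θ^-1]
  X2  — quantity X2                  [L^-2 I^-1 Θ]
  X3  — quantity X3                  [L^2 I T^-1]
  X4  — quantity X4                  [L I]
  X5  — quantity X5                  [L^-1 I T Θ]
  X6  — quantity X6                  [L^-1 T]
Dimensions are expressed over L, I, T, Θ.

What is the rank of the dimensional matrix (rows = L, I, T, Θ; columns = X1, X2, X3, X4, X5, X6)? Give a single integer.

Dimensional matrix (L×I×T×Θ by X1×X2×X3×X4×X5×X6):
  L: [ 1 -2  2  1 -1 -1]
  I: [ 0 -1  1  1  1  0]
  T: [ 0  0 -1  0  1  1]
  Θ: [-1  1  0  0  1  0]
Row reduction gives pivot columns X1,X2,X3; rank = 3

3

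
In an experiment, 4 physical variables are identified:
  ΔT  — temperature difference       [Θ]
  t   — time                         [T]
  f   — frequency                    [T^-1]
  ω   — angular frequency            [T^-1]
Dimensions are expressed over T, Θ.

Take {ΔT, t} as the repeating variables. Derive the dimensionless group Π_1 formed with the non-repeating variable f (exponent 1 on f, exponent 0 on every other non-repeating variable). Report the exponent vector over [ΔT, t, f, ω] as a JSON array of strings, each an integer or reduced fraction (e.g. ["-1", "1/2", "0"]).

Dimensional matrix (T×Θ by ΔT×t×f×ω):
  T: [ 0  1 -1 -1]
  Θ: [ 1  0  0  0]
Echelon form has 2 nonzero rows (pivots: ΔT,t)
Pivot set = {ΔT,t}, free = {f,ω}
RREF:
  r0: [   1    0    0    0]
  r1: [   0    1   -1   -1]
Fix exponent of f at 1, ω at 0; solve each RREF row for its pivot's exponent:
  r0: exp(ΔT) + (0)·1 = 0 ⇒ exp(ΔT) = 0
  r1: exp(t) + (-1)·1 = 0 ⇒ exp(t) = 1
Π_1 = t · f

["0", "1", "1", "0"]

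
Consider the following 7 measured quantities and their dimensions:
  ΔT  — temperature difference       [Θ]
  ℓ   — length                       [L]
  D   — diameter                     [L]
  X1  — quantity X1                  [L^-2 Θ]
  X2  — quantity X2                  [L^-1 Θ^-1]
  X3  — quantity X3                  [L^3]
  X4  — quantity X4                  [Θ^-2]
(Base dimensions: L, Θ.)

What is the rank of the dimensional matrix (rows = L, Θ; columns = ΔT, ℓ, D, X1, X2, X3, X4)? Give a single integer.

2

Exponent matrix [L,Θ] × [ΔT,ℓ,D,X1,X2,X3,X4]:
  L: [ 0  1  1 -2 -1  3  0]
  Θ: [ 1  0  0  1 -1  0 -2]
RREF → pivots at {ΔT,ℓ} ⇒ r = 2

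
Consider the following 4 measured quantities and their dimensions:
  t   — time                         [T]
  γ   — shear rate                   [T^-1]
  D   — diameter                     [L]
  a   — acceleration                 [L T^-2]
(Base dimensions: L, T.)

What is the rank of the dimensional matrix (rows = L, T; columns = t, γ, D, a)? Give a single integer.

2

Write exponents as rows L,T / cols t,γ,D,a:
  L: [ 0  0  1  1]
  T: [ 1 -1  0 -2]
Echelon form has 2 nonzero rows (pivots: t,D)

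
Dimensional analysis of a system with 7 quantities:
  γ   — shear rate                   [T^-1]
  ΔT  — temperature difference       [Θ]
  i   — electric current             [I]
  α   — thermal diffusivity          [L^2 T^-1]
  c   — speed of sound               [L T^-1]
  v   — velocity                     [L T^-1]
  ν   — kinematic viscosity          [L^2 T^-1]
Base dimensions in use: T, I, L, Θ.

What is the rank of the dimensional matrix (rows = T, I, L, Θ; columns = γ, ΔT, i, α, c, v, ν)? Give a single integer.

Exponent matrix [T,I,L,Θ] × [γ,ΔT,i,α,c,v,ν]:
  T: [-1  0  0 -1 -1 -1 -1]
  I: [ 0  0  1  0  0  0  0]
  L: [ 0  0  0  2  1  1  2]
  Θ: [ 0  1  0  0  0  0  0]
Row reduction gives pivot columns γ,ΔT,i,α; rank = 4

4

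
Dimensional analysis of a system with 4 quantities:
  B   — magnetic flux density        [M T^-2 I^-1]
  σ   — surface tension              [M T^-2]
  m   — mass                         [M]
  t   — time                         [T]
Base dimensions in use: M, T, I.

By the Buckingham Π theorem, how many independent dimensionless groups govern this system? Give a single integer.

Dimensional matrix (M×T×I by B×σ×m×t):
  M: [ 1  1  1  0]
  T: [-2 -2  0  1]
  I: [-1  0  0  0]
Echelon form has 3 nonzero rows (pivots: B,σ,m)
4 vars − rank 3 = 1 Π group

1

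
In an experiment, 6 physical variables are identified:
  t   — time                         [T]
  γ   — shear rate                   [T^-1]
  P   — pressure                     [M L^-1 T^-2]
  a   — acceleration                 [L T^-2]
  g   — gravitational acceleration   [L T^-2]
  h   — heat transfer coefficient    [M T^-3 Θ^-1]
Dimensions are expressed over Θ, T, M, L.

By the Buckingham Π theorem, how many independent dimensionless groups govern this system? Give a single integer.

Dimensional matrix (Θ×T×M×L by t×γ×P×a×g×h):
  Θ: [ 0  0  0  0  0 -1]
  T: [ 1 -1 -2 -2 -2 -3]
  M: [ 0  0  1  0  0  1]
  L: [ 0  0 -1  1  1  0]
Echelon form has 4 nonzero rows (pivots: t,P,a,h)
n=6, r=4 ⇒ 2 dimensionless groups

2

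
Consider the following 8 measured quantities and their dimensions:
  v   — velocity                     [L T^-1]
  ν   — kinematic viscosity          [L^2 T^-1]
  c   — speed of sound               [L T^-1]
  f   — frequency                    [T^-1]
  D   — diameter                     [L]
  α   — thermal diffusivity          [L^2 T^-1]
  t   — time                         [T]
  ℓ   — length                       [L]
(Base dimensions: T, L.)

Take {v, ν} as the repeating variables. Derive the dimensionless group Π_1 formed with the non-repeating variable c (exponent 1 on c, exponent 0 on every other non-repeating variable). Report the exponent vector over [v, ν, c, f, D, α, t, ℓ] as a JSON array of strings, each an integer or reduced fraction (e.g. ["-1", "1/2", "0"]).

["-1", "0", "1", "0", "0", "0", "0", "0"]

Write exponents as rows T,L / cols v,ν,c,f,D,α,t,ℓ:
  T: [-1 -1 -1 -1  0 -1  1  0]
  L: [ 1  2  1  0  1  2  0  1]
Echelon form has 2 nonzero rows (pivots: v,ν)
Repeat: v,ν; free: c,f,D,α,t,ℓ
RREF:
  r0: [   1    0    1    2   -1    0   -2   -1]
  r1: [   0    1    0   -1    1    1    1    1]
Fix exponent of c at 1, f at 0, D at 0, α at 0, t at 0, ℓ at 0; solve each RREF row for its pivot's exponent:
  r0: exp(v) + (1)·1 = 0 ⇒ exp(v) = -1
  r1: exp(ν) + (0)·1 = 0 ⇒ exp(ν) = 0
Π_1 = v^-1 · c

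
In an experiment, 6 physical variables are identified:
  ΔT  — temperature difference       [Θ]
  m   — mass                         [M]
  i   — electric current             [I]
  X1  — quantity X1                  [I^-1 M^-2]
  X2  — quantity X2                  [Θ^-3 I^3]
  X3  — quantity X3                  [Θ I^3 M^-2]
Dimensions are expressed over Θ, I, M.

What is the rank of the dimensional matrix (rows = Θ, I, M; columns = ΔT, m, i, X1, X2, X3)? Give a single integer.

3

Dimensional matrix (Θ×I×M by ΔT×m×i×X1×X2×X3):
  Θ: [ 1  0  0  0 -3  1]
  I: [ 0  0  1 -1  3  3]
  M: [ 0  1  0 -2  0 -2]
RREF → pivots at {ΔT,m,i} ⇒ r = 3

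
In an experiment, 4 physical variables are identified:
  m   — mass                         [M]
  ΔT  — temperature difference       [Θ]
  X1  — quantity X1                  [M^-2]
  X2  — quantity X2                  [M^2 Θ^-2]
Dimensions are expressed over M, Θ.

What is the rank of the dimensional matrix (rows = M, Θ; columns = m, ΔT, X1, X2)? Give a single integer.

2

Write exponents as rows M,Θ / cols m,ΔT,X1,X2:
  M: [ 1  0 -2  2]
  Θ: [ 0  1  0 -2]
RREF → pivots at {m,ΔT} ⇒ r = 2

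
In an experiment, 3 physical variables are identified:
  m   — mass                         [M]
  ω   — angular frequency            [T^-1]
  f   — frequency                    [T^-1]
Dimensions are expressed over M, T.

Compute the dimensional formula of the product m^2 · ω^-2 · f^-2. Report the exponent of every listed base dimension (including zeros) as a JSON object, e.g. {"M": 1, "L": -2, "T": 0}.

{"M": 2, "T": 4}

Write exponents as rows M,T / cols m,ω,f:
  M: [ 1  0  0]
  T: [ 0 -1 -1]
  [M]: (2)·1+(-2)·0+(-2)·0 = 2
  [T]: (2)·0+(-2)·-1+(-2)·-1 = 4
⇒ M^2 T^4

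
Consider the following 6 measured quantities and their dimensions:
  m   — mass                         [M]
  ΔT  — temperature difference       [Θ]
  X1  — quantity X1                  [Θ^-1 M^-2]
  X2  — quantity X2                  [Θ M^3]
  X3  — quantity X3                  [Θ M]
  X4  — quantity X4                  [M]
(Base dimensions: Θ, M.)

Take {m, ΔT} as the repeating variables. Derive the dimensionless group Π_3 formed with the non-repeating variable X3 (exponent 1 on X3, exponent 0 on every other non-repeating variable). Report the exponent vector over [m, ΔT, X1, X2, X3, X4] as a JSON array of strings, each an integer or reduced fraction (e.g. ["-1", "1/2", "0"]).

["-1", "-1", "0", "0", "1", "0"]

Dimensional matrix (Θ×M by m×ΔT×X1×X2×X3×X4):
  Θ: [ 0  1 -1  1  1  0]
  M: [ 1  0 -2  3  1  1]
Echelon form has 2 nonzero rows (pivots: m,ΔT)
Pivot set = {m,ΔT}, free = {X1,X2,X3,X4}
RREF:
  r0: [   1    0   -2    3    1    1]
  r1: [   0    1   -1    1    1    0]
Fix exponent of X3 at 1, X1 at 0, X2 at 0, X4 at 0; solve each RREF row for its pivot's exponent:
  r0: exp(m) + (1)·1 = 0 ⇒ exp(m) = -1
  r1: exp(ΔT) + (1)·1 = 0 ⇒ exp(ΔT) = -1
Π_3 = m^-1 · ΔT^-1 · X3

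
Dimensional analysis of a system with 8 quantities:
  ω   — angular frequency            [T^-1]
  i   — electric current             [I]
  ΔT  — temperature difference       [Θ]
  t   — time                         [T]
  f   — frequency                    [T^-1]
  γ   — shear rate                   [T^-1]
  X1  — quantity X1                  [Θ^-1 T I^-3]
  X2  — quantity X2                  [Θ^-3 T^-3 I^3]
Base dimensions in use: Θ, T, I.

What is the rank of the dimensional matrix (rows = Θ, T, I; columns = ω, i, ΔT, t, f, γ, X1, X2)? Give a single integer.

Write exponents as rows Θ,T,I / cols ω,i,ΔT,t,f,γ,X1,X2:
  Θ: [ 0  0  1  0  0  0 -1 -3]
  T: [-1  0  0  1 -1 -1  1 -3]
  I: [ 0  1  0  0  0  0 -3  3]
Row reduction gives pivot columns ω,i,ΔT; rank = 3

3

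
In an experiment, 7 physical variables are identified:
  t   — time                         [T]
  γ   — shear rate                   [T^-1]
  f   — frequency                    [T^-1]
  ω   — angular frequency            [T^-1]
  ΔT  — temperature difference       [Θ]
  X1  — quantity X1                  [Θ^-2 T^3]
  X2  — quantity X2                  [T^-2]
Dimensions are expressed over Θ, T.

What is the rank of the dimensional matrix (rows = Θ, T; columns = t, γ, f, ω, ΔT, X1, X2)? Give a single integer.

Exponent matrix [Θ,T] × [t,γ,f,ω,ΔT,X1,X2]:
  Θ: [ 0  0  0  0  1 -2  0]
  T: [ 1 -1 -1 -1  0  3 -2]
Row reduction gives pivot columns t,ΔT; rank = 2

2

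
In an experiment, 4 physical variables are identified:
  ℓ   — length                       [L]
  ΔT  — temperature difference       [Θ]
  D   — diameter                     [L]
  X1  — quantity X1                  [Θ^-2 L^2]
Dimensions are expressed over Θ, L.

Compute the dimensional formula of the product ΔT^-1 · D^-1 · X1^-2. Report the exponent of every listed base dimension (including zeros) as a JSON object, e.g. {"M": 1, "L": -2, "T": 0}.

Dimensional matrix (Θ×L by ℓ×ΔT×D×X1):
  Θ: [ 0  1  0 -2]
  L: [ 1  0  1  2]
  [Θ]: (-1)·1+(-1)·0+(-2)·-2 = 3
  [L]: (-1)·0+(-1)·1+(-2)·2 = -5
⇒ Θ^3 L^-5

{"Θ": 3, "L": -5}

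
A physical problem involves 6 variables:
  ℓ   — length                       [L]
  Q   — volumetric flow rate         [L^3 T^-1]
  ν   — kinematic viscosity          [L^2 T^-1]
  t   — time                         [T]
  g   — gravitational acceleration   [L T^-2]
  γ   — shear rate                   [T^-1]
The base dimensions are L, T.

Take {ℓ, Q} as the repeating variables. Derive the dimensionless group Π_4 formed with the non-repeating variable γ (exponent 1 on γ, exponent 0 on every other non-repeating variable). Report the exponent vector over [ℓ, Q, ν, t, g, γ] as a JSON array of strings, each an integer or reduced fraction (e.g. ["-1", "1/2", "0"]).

["3", "-1", "0", "0", "0", "1"]

Write exponents as rows L,T / cols ℓ,Q,ν,t,g,γ:
  L: [ 1  3  2  0  1  0]
  T: [ 0 -1 -1  1 -2 -1]
Row reduction gives pivot columns ℓ,Q; rank = 2
Repeat: ℓ,Q; free: ν,t,g,γ
RREF:
  r0: [   1    0   -1    3   -5   -3]
  r1: [   0    1    1   -1    2    1]
Fix exponent of γ at 1, ν at 0, t at 0, g at 0; solve each RREF row for its pivot's exponent:
  r0: exp(ℓ) + (-3)·1 = 0 ⇒ exp(ℓ) = 3
  r1: exp(Q) + (1)·1 = 0 ⇒ exp(Q) = -1
Π_4 = ℓ^3 · Q^-1 · γ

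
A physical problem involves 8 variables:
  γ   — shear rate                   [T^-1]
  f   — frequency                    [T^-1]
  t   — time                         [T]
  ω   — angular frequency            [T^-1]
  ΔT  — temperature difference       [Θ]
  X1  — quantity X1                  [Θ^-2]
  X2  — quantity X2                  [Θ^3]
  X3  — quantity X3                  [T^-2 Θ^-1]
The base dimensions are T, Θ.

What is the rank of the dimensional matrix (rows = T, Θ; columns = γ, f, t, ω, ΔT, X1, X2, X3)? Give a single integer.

Dimensional matrix (T×Θ by γ×f×t×ω×ΔT×X1×X2×X3):
  T: [-1 -1  1 -1  0  0  0 -2]
  Θ: [ 0  0  0  0  1 -2  3 -1]
Row reduction gives pivot columns γ,ΔT; rank = 2

2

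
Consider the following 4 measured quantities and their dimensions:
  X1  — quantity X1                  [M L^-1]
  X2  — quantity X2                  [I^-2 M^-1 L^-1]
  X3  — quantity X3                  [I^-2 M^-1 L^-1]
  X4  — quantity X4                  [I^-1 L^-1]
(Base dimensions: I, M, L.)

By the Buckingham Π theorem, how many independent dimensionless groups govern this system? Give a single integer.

Write exponents as rows I,M,L / cols X1,X2,X3,X4:
  I: [ 0 -2 -2 -1]
  M: [ 1 -1 -1  0]
  L: [-1 -1 -1 -1]
Row reduction gives pivot columns X1,X2; rank = 2
4 vars − rank 2 = 2 Π groups

2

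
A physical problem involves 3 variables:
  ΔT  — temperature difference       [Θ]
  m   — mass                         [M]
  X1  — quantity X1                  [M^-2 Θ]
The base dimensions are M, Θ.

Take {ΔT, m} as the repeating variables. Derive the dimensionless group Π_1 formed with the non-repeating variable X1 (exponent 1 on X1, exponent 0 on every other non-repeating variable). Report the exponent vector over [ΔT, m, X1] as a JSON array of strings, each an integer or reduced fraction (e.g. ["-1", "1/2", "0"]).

Dimensional matrix (M×Θ by ΔT×m×X1):
  M: [ 0  1 -2]
  Θ: [ 1  0  1]
Row reduction gives pivot columns ΔT,m; rank = 2
Pivot set = {ΔT,m}, free = {X1}
RREF:
  r0: [   1    0    1]
  r1: [   0    1   -2]
Fix exponent of X1 at 1; solve each RREF row for its pivot's exponent:
  r0: exp(ΔT) + (1)·1 = 0 ⇒ exp(ΔT) = -1
  r1: exp(m) + (-2)·1 = 0 ⇒ exp(m) = 2
Π_1 = ΔT^-1 · m^2 · X1

["-1", "2", "1"]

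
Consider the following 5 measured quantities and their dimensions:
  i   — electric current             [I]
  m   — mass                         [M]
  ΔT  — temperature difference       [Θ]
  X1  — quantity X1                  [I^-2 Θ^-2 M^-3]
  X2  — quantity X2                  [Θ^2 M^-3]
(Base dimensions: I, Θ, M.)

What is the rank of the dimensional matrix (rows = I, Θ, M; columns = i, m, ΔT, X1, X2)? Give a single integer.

Exponent matrix [I,Θ,M] × [i,m,ΔT,X1,X2]:
  I: [ 1  0  0 -2  0]
  Θ: [ 0  0  1 -2  2]
  M: [ 0  1  0 -3 -3]
RREF → pivots at {i,m,ΔT} ⇒ r = 3

3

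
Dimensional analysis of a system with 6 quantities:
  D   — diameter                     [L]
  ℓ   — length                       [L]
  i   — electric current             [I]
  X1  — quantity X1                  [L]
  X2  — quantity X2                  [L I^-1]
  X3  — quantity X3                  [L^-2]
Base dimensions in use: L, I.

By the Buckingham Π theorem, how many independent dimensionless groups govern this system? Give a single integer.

Write exponents as rows L,I / cols D,ℓ,i,X1,X2,X3:
  L: [ 1  1  0  1  1 -2]
  I: [ 0  0  1  0 -1  0]
Row reduction gives pivot columns D,i; rank = 2
6 vars − rank 2 = 4 Π groups

4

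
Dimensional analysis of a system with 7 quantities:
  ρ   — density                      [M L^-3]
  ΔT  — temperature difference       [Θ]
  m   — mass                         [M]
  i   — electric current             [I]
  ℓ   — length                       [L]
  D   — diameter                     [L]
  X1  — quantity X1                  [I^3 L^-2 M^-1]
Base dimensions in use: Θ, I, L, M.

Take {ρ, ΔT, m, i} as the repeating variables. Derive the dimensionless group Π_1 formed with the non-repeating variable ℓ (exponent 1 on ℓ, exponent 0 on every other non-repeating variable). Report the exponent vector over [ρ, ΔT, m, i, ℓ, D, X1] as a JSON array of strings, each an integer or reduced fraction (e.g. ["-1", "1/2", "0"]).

["1/3", "0", "-1/3", "0", "1", "0", "0"]

Exponent matrix [Θ,I,L,M] × [ρ,ΔT,m,i,ℓ,D,X1]:
  Θ: [ 0  1  0  0  0  0  0]
  I: [ 0  0  0  1  0  0  3]
  L: [-3  0  0  0  1  1 -2]
  M: [ 1  0  1  0  0  0 -1]
Echelon form has 4 nonzero rows (pivots: ρ,ΔT,m,i)
Pivot set = {ρ,ΔT,m,i}, free = {ℓ,D,X1}
RREF:
  r0: [   1    0    0    0 -1/3 -1/3  2/3]
  r1: [   0    1    0    0    0    0    0]
  r2: [   0    0    1    0  1/3  1/3 -5/3]
  r3: [   0    0    0    1    0    0    3]
Fix exponent of ℓ at 1, D at 0, X1 at 0; solve each RREF row for its pivot's exponent:
  r0: exp(ρ) + (-1/3)·1 = 0 ⇒ exp(ρ) = 1/3
  r1: exp(ΔT) + (0)·1 = 0 ⇒ exp(ΔT) = 0
  r2: exp(m) + (1/3)·1 = 0 ⇒ exp(m) = -1/3
  r3: exp(i) + (0)·1 = 0 ⇒ exp(i) = 0
Π_1 = ρ^(1/3) · m^(-1/3) · ℓ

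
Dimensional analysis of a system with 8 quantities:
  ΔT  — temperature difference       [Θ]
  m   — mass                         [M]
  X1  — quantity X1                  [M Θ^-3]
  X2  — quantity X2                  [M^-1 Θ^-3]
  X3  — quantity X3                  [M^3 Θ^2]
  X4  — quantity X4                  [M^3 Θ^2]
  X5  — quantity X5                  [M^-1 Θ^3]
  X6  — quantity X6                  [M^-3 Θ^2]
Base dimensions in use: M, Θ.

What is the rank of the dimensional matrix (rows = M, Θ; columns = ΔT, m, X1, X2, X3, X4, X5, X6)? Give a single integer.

2

Dimensional matrix (M×Θ by ΔT×m×X1×X2×X3×X4×X5×X6):
  M: [ 0  1  1 -1  3  3 -1 -3]
  Θ: [ 1  0 -3 -3  2  2  3  2]
Echelon form has 2 nonzero rows (pivots: ΔT,m)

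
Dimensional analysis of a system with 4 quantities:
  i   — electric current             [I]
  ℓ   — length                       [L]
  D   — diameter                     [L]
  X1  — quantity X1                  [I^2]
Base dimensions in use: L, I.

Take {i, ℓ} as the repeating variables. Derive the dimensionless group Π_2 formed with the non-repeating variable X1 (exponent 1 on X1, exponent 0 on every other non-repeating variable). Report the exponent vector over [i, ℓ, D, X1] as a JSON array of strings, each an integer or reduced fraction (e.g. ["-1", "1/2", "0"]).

["-2", "0", "0", "1"]

Dimensional matrix (L×I by i×ℓ×D×X1):
  L: [ 0  1  1  0]
  I: [ 1  0  0  2]
Row reduction gives pivot columns i,ℓ; rank = 2
Repeat: i,ℓ; free: D,X1
RREF:
  r0: [   1    0    0    2]
  r1: [   0    1    1    0]
Fix exponent of X1 at 1, D at 0; solve each RREF row for its pivot's exponent:
  r0: exp(i) + (2)·1 = 0 ⇒ exp(i) = -2
  r1: exp(ℓ) + (0)·1 = 0 ⇒ exp(ℓ) = 0
Π_2 = i^-2 · X1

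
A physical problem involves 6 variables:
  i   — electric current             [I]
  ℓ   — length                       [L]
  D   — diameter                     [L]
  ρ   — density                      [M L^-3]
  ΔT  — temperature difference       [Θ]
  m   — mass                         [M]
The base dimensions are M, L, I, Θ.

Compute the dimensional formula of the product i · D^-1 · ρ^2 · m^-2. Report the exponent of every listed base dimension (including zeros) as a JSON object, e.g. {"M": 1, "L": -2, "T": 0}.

{"M": 0, "L": -7, "I": 1, "Θ": 0}

Dimensional matrix (M×L×I×Θ by i×ℓ×D×ρ×ΔT×m):
  M: [ 0  0  0  1  0  1]
  L: [ 0  1  1 -3  0  0]
  I: [ 1  0  0  0  0  0]
  Θ: [ 0  0  0  0  1  0]
  [M]: (1)·0+(-1)·0+(2)·1+(-2)·1 = 0
  [L]: (1)·0+(-1)·1+(2)·-3+(-2)·0 = -7
  [I]: (1)·1+(-1)·0+(2)·0+(-2)·0 = 1
  [Θ]: (1)·0+(-1)·0+(2)·0+(-2)·0 = 0
⇒ L^-7 I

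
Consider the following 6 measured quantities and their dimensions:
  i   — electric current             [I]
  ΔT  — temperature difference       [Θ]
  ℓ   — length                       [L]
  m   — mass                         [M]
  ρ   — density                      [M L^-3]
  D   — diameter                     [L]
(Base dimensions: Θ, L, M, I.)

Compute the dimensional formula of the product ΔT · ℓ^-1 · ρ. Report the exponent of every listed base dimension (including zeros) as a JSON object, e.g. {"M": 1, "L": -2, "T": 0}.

{"Θ": 1, "L": -4, "M": 1, "I": 0}

Dimensional matrix (Θ×L×M×I by i×ΔT×ℓ×m×ρ×D):
  Θ: [ 0  1  0  0  0  0]
  L: [ 0  0  1  0 -3  1]
  M: [ 0  0  0  1  1  0]
  I: [ 1  0  0  0  0  0]
  [Θ]: (1)·1+(-1)·0+(1)·0 = 1
  [L]: (1)·0+(-1)·1+(1)·-3 = -4
  [M]: (1)·0+(-1)·0+(1)·1 = 1
  [I]: (1)·0+(-1)·0+(1)·0 = 0
⇒ Θ L^-4 M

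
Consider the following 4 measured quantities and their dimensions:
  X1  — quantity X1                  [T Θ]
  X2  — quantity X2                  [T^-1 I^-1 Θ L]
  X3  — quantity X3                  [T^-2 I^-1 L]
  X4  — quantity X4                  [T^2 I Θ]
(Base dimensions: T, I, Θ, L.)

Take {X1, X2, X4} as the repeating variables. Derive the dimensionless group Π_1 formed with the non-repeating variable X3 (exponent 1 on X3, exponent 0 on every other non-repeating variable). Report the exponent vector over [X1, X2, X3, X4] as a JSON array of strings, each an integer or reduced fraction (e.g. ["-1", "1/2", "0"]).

["1", "-1", "1", "0"]

Write exponents as rows T,I,Θ,L / cols X1,X2,X3,X4:
  T: [ 1 -1 -2  2]
  I: [ 0 -1 -1  1]
  Θ: [ 1  1  0  1]
  L: [ 0  1  1  0]
RREF → pivots at {X1,X2,X4} ⇒ r = 3
Repeat: X1,X2,X4; free: X3
RREF:
  r0: [   1    0   -1    0]
  r1: [   0    1    1    0]
  r2: [   0    0    0    1]
  r3: [   0    0    0    0]
Fix exponent of X3 at 1; solve each RREF row for its pivot's exponent:
  r0: exp(X1) + (-1)·1 = 0 ⇒ exp(X1) = 1
  r1: exp(X2) + (1)·1 = 0 ⇒ exp(X2) = -1
  r2: exp(X4) + (0)·1 = 0 ⇒ exp(X4) = 0
Π_1 = X1 · X2^-1 · X3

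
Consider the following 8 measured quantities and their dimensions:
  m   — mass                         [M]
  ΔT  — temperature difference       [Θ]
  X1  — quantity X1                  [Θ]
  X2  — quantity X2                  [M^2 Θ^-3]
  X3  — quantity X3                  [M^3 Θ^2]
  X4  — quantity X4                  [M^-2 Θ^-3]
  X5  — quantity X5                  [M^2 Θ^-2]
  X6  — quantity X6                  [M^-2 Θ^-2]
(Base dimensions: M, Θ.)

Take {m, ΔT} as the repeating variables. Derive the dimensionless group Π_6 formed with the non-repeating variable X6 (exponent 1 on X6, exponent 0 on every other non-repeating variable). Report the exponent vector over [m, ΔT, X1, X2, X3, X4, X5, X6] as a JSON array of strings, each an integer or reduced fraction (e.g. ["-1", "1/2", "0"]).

["2", "2", "0", "0", "0", "0", "0", "1"]

Write exponents as rows M,Θ / cols m,ΔT,X1,X2,X3,X4,X5,X6:
  M: [ 1  0  0  2  3 -2  2 -2]
  Θ: [ 0  1  1 -3  2 -3 -2 -2]
Row reduction gives pivot columns m,ΔT; rank = 2
Pivot set = {m,ΔT}, free = {X1,X2,X3,X4,X5,X6}
RREF:
  r0: [   1    0    0    2    3   -2    2   -2]
  r1: [   0    1    1   -3    2   -3   -2   -2]
Fix exponent of X6 at 1, X1 at 0, X2 at 0, X3 at 0, X4 at 0, X5 at 0; solve each RREF row for its pivot's exponent:
  r0: exp(m) + (-2)·1 = 0 ⇒ exp(m) = 2
  r1: exp(ΔT) + (-2)·1 = 0 ⇒ exp(ΔT) = 2
Π_6 = m^2 · ΔT^2 · X6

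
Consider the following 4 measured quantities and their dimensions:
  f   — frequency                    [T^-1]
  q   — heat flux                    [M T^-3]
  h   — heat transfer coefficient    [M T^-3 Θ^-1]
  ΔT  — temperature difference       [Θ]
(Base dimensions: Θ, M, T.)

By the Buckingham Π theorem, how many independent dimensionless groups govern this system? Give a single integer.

Dimensional matrix (Θ×M×T by f×q×h×ΔT):
  Θ: [ 0  0 -1  1]
  M: [ 0  1  1  0]
  T: [-1 -3 -3  0]
RREF → pivots at {f,q,h} ⇒ r = 3
n=4, r=3 ⇒ 1 dimensionless group

1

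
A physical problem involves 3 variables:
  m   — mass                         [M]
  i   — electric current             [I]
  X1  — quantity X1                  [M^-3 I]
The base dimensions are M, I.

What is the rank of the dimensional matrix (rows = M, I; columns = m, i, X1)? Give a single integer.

Write exponents as rows M,I / cols m,i,X1:
  M: [ 1  0 -3]
  I: [ 0  1  1]
Echelon form has 2 nonzero rows (pivots: m,i)

2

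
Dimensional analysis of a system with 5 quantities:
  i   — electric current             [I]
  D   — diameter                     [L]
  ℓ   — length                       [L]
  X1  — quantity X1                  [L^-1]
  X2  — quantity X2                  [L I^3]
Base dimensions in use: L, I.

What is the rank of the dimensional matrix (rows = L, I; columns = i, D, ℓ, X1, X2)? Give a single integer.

Write exponents as rows L,I / cols i,D,ℓ,X1,X2:
  L: [ 0  1  1 -1  1]
  I: [ 1  0  0  0  3]
Row reduction gives pivot columns i,D; rank = 2

2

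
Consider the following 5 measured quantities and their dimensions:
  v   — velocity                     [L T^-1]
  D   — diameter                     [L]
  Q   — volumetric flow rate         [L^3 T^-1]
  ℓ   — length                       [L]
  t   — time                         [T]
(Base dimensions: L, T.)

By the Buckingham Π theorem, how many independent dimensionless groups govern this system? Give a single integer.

3

Dimensional matrix (L×T by v×D×Q×ℓ×t):
  L: [ 1  1  3  1  0]
  T: [-1  0 -1  0  1]
Echelon form has 2 nonzero rows (pivots: v,D)
n=5, r=2 ⇒ 3 dimensionless groups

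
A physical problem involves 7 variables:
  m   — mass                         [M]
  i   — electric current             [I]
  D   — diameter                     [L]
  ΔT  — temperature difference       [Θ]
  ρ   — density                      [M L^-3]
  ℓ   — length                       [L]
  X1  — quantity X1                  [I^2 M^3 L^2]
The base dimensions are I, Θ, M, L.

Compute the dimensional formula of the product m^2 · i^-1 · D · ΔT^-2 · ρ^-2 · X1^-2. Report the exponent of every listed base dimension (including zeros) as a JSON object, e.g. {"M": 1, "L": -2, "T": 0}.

Dimensional matrix (I×Θ×M×L by m×i×D×ΔT×ρ×ℓ×X1):
  I: [ 0  1  0  0  0  0  2]
  Θ: [ 0  0  0  1  0  0  0]
  M: [ 1  0  0  0  1  0  3]
  L: [ 0  0  1  0 -3  1  2]
  [I]: (2)·0+(-1)·1+(1)·0+(-2)·0+(-2)·0+(-2)·2 = -5
  [Θ]: (2)·0+(-1)·0+(1)·0+(-2)·1+(-2)·0+(-2)·0 = -2
  [M]: (2)·1+(-1)·0+(1)·0+(-2)·0+(-2)·1+(-2)·3 = -6
  [L]: (2)·0+(-1)·0+(1)·1+(-2)·0+(-2)·-3+(-2)·2 = 3
⇒ I^-5 Θ^-2 M^-6 L^3

{"I": -5, "Θ": -2, "M": -6, "L": 3}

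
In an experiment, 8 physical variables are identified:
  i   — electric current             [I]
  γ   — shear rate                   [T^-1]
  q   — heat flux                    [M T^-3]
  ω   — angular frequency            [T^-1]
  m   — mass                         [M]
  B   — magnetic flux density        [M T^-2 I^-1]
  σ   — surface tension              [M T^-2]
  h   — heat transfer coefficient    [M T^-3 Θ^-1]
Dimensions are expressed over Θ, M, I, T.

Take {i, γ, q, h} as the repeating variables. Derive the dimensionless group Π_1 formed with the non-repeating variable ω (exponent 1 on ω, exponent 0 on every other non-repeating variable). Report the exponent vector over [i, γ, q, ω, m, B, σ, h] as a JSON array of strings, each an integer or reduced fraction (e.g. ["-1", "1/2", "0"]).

["0", "-1", "0", "1", "0", "0", "0", "0"]

Dimensional matrix (Θ×M×I×T by i×γ×q×ω×m×B×σ×h):
  Θ: [ 0  0  0  0  0  0  0 -1]
  M: [ 0  0  1  0  1  1  1  1]
  I: [ 1  0  0  0  0 -1  0  0]
  T: [ 0 -1 -3 -1  0 -2 -2 -3]
RREF → pivots at {i,γ,q,h} ⇒ r = 4
Pivot set = {i,γ,q,h}, free = {ω,m,B,σ}
RREF:
  r0: [   1    0    0    0    0   -1    0    0]
  r1: [   0    1    0    1   -3   -1   -1    0]
  r2: [   0    0    1    0    1    1    1    0]
  r3: [   0    0    0    0    0    0    0    1]
Fix exponent of ω at 1, m at 0, B at 0, σ at 0; solve each RREF row for its pivot's exponent:
  r0: exp(i) + (0)·1 = 0 ⇒ exp(i) = 0
  r1: exp(γ) + (1)·1 = 0 ⇒ exp(γ) = -1
  r2: exp(q) + (0)·1 = 0 ⇒ exp(q) = 0
  r3: exp(h) + (0)·1 = 0 ⇒ exp(h) = 0
Π_1 = γ^-1 · ω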